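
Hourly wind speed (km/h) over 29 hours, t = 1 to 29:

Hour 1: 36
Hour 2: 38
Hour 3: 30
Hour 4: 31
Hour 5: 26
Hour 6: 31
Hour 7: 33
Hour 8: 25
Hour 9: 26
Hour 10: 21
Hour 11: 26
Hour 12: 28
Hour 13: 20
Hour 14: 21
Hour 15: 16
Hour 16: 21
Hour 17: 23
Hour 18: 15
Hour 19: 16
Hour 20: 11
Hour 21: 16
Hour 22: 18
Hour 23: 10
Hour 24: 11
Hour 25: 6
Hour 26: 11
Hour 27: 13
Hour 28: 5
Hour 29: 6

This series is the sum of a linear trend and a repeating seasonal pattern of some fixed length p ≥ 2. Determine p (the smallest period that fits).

First differences y_{t+1} − y_t: 2, -8, 1, -5, 5, 2, -8, 1, -5, 5, 2, -8, …
The difference pattern repeats every 5 terms and not for any smaller step, so p = 5.

5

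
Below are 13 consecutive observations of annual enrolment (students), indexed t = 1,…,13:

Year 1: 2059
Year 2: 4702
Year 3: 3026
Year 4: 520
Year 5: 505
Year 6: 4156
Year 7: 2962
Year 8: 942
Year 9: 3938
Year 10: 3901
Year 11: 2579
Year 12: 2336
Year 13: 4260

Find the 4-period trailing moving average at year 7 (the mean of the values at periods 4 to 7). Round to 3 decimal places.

Sum of periods 4–7: 520 + 505 + 4156 + 2962 = 8143
Divide by 4: 8143 / 4 = 2035.750

2035.750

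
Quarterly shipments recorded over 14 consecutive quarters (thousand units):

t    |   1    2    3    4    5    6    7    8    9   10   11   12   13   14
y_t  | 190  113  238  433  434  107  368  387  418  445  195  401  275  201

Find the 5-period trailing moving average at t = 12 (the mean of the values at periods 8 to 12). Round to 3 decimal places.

Sum of periods 8–12: 387 + 418 + 445 + 195 + 401 = 1846
Divide by 5: 1846 / 5 = 369.200

369.200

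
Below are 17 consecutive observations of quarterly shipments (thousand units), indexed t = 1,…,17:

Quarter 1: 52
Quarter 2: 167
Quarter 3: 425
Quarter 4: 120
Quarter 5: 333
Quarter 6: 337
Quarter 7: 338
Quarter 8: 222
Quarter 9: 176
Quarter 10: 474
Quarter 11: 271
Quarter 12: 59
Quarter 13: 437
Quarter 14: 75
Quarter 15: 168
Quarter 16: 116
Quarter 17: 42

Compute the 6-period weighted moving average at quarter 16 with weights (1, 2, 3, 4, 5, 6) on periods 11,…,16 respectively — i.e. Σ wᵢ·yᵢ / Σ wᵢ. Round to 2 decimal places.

Weighted sum: 1·271 + 2·59 + 3·437 + 4·75 + 5·168 + 6·116 = 271 + 118 + 1311 + 300 + 840 + 696 = 3536
Weight total: 1 + 2 + 3 + 4 + 5 + 6 = 21
WMA = 3536 / 21 = 168.38

168.38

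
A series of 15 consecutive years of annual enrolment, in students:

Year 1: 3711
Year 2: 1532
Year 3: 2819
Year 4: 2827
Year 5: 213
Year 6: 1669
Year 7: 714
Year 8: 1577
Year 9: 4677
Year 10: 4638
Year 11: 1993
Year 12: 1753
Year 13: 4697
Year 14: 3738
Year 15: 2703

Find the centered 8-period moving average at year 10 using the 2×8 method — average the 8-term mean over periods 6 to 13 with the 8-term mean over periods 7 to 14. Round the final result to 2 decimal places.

2844.06

Sum over 6–13: 1669 + 714 + 1577 + 4677 + 4638 + 1993 + 1753 + 4697 = 21718
Sum over 7–14: 714 + 1577 + 4677 + 4638 + 1993 + 1753 + 4697 + 3738 = 23787
CMA at t=10 = (21718 + 23787) / (2·8) = 45505 / 16 = 2844.06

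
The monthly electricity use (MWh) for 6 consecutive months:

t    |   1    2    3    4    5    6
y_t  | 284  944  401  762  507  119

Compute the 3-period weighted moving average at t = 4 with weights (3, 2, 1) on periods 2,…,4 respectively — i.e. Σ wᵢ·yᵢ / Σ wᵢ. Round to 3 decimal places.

Weighted sum: 3·944 + 2·401 + 1·762 = 2832 + 802 + 762 = 4396
Weight total: 3 + 2 + 1 = 6
WMA = 4396 / 6 = 732.667

732.667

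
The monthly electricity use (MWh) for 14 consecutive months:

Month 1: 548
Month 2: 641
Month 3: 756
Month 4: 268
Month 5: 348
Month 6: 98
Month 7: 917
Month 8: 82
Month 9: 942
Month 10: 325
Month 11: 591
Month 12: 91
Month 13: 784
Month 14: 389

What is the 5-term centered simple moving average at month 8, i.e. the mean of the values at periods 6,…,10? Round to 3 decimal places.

472.800

Sum of periods 6–10: 98 + 917 + 82 + 942 + 325 = 2364
Divide by 5: 2364 / 5 = 472.800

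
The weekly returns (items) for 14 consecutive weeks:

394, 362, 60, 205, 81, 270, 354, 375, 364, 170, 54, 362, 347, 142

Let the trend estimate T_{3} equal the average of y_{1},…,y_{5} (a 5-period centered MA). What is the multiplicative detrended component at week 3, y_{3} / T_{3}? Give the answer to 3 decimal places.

0.272

Trend T_3 = (394 + 362 + 60 + 205 + 81) / 5 = 1102/5 = 220.40000
Ratio to trend: 60 / 220.40000 = 0.272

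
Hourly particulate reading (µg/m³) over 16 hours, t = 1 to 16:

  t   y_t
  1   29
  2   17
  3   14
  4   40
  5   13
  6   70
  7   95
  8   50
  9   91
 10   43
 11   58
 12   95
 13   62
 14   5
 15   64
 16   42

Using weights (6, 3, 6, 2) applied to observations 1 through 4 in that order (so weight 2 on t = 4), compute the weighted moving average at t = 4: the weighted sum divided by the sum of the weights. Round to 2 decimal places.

Weighted sum: 6·29 + 3·17 + 6·14 + 2·40 = 174 + 51 + 84 + 80 = 389
Weight total: 6 + 3 + 6 + 2 = 17
WMA = 389 / 17 = 22.88

22.88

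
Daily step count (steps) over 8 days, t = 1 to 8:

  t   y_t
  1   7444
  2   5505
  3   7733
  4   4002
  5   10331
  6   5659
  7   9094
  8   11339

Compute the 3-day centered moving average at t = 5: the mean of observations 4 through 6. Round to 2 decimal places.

Sum of periods 4–6: 4002 + 10331 + 5659 = 19992
Divide by 3: 19992 / 3 = 6664.00

6664.00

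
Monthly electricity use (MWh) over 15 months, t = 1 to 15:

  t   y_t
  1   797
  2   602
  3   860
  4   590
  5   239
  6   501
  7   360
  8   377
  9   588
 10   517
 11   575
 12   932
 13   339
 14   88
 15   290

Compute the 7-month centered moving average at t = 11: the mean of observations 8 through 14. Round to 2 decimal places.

Sum of periods 8–14: 377 + 588 + 517 + 575 + 932 + 339 + 88 = 3416
Divide by 7: 3416 / 7 = 488.00

488.00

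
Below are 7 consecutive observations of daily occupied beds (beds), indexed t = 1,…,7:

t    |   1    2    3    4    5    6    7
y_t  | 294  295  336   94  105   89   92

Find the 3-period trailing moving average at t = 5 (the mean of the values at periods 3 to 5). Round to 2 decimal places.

Sum of periods 3–5: 336 + 94 + 105 = 535
Divide by 3: 535 / 3 = 178.33

178.33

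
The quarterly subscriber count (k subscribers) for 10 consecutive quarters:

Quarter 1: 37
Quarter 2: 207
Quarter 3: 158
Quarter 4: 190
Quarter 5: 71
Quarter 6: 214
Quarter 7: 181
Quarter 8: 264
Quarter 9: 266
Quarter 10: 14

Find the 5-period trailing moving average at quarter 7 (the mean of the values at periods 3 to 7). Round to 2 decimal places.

162.80

Sum of periods 3–7: 158 + 190 + 71 + 214 + 181 = 814
Divide by 5: 814 / 5 = 162.80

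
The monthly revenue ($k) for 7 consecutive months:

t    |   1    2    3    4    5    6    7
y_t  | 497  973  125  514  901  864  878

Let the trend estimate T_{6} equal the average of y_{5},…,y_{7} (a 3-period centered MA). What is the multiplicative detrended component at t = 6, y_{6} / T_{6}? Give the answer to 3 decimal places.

0.981

Trend T_6 = (901 + 864 + 878) / 3 = 2643/3 = 881.00000
Ratio to trend: 864 / 881.00000 = 0.981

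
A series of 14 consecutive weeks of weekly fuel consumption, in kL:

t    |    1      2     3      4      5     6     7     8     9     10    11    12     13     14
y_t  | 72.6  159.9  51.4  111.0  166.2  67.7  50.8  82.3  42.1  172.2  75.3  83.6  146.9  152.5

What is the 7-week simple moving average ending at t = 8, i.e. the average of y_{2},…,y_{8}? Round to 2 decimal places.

98.47

Sum of periods 2–8: 159.9 + 51.4 + 111.0 + 166.2 + 67.7 + 50.8 + 82.3 = 689.3
Divide by 7: 689.3 / 7 = 98.47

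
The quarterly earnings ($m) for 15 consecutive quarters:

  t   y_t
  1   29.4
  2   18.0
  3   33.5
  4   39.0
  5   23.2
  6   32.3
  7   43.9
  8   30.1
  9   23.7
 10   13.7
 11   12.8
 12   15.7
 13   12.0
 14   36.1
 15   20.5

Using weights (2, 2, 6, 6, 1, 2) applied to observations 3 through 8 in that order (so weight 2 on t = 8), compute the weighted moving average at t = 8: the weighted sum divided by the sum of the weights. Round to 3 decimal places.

Weighted sum: 2·33.5 + 2·39.0 + 6·23.2 + 6·32.3 + 1·43.9 + 2·30.1 = 67.0 + 78.0 + 139.2 + 193.8 + 43.9 + 60.2 = 582.1
Weight total: 2 + 2 + 6 + 6 + 1 + 2 = 19
WMA = 582.1 / 19 = 30.637

30.637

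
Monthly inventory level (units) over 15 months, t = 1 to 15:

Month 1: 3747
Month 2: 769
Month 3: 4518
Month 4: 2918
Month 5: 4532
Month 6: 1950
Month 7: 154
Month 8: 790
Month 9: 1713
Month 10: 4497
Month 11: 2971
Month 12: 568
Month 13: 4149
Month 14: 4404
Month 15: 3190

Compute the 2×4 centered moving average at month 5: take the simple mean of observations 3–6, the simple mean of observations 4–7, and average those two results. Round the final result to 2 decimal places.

2934.00

Sum over 3–6: 4518 + 2918 + 4532 + 1950 = 13918
Sum over 4–7: 2918 + 4532 + 1950 + 154 = 9554
CMA at t=5 = (13918 + 9554) / (2·4) = 23472 / 8 = 2934.00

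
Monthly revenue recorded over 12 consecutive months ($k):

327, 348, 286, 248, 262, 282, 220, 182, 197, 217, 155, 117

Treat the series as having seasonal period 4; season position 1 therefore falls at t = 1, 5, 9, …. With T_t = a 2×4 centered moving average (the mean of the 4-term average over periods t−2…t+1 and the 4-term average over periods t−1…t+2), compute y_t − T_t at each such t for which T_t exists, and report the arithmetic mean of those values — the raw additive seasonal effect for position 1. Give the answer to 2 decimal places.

Season position 1 occurs at t = 5, 9 (where T_t is defined).
t=5: T_5 = 261.2500; y_5 − T_5 = 262 − 261.2500 = 0.7500
t=9: T_9 = 195.8750; y_9 − T_9 = 197 − 195.8750 = 1.1250
Mean deviation: (0.7500 + 1.1250) / 2 = 0.94

0.94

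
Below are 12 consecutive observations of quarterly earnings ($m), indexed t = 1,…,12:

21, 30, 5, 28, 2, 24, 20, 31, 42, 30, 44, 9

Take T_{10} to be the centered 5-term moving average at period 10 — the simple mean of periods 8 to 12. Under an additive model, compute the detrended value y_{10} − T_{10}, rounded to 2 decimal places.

-1.20

Trend T_10 = (31 + 42 + 30 + 44 + 9) / 5 = 156/5 = 31.2000
Detrended value: 30 − 31.2000 = -1.20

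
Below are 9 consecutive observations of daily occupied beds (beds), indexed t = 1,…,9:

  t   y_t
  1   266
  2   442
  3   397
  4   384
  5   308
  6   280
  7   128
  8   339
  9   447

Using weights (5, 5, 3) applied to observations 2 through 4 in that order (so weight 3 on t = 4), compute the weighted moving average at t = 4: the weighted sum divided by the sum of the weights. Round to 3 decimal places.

411.308

Weighted sum: 5·442 + 5·397 + 3·384 = 2210 + 1985 + 1152 = 5347
Weight total: 5 + 5 + 3 = 13
WMA = 5347 / 13 = 411.308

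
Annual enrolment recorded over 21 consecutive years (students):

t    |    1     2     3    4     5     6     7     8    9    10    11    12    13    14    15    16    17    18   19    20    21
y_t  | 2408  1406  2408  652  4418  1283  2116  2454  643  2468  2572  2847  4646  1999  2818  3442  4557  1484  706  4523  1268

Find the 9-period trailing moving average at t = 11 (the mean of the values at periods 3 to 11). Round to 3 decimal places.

2112.667

Sum of periods 3–11: 2408 + 652 + 4418 + 1283 + 2116 + 2454 + 643 + 2468 + 2572 = 19014
Divide by 9: 19014 / 9 = 2112.667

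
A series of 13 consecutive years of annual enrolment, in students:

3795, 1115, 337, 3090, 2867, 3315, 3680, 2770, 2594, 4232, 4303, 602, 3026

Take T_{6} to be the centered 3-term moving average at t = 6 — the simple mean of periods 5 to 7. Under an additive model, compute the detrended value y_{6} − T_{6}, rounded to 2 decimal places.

Trend T_6 = (2867 + 3315 + 3680) / 3 = 9862/3 = 3287.3333
Detrended value: 3315 − 3287.3333 = 27.67

27.67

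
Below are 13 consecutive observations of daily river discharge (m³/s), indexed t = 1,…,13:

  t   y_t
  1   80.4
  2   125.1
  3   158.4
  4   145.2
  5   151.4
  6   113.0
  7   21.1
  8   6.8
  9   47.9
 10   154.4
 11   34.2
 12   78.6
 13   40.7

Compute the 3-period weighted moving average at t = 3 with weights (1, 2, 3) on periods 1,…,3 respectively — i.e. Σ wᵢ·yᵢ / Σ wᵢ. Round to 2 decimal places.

Weighted sum: 1·80.4 + 2·125.1 + 3·158.4 = 80.4 + 250.2 + 475.2 = 805.8
Weight total: 1 + 2 + 3 = 6
WMA = 805.8 / 6 = 134.30

134.30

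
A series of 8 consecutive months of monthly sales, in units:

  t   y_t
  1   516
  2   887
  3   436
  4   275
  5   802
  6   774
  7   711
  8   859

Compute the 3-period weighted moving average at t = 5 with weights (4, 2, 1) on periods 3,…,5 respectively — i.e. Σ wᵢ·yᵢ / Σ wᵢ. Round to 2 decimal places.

Weighted sum: 4·436 + 2·275 + 1·802 = 1744 + 550 + 802 = 3096
Weight total: 4 + 2 + 1 = 7
WMA = 3096 / 7 = 442.29

442.29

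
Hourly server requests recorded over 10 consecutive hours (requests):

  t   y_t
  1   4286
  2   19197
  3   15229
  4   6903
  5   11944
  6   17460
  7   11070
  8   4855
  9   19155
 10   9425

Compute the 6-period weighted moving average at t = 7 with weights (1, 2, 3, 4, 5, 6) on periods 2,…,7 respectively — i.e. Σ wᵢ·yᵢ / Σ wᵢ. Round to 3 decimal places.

Weighted sum: 1·19197 + 2·15229 + 3·6903 + 4·11944 + 5·17460 + 6·11070 = 19197 + 30458 + 20709 + 47776 + 87300 + 66420 = 271860
Weight total: 1 + 2 + 3 + 4 + 5 + 6 = 21
WMA = 271860 / 21 = 12945.714

12945.714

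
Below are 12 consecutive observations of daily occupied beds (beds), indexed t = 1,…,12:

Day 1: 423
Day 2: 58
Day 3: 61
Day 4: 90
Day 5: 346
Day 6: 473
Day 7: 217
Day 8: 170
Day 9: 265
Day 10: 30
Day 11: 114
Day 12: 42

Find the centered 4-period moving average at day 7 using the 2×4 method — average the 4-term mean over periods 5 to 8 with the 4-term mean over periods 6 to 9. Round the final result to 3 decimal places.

291.375

Sum over 5–8: 346 + 473 + 217 + 170 = 1206
Sum over 6–9: 473 + 217 + 170 + 265 = 1125
CMA at t=7 = (1206 + 1125) / (2·4) = 2331 / 8 = 291.375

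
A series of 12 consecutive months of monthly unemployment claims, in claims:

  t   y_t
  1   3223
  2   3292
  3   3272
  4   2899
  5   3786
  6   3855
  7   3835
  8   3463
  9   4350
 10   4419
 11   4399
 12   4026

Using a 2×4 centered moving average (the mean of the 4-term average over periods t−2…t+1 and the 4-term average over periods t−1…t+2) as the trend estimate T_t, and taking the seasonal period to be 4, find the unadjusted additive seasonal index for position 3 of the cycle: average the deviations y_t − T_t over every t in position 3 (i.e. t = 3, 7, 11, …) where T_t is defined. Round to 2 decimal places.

29.94

Season position 3 occurs at t = 3, 7 (where T_t is defined).
t=3: T_3 = 3241.8750; y_3 − T_3 = 3272 − 3241.8750 = 30.1250
t=7: T_7 = 3805.2500; y_7 − T_7 = 3835 − 3805.2500 = 29.7500
Mean deviation: (30.1250 + 29.7500) / 2 = 29.94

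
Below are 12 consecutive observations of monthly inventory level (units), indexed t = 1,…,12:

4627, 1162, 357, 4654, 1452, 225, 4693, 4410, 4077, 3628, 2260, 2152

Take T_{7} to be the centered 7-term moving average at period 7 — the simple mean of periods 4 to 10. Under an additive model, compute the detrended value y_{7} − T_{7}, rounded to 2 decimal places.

1387.43

Trend T_7 = (4654 + 1452 + 225 + 4693 + 4410 + 4077 + 3628) / 7 = 23139/7 = 3305.5714
Detrended value: 4693 − 3305.5714 = 1387.43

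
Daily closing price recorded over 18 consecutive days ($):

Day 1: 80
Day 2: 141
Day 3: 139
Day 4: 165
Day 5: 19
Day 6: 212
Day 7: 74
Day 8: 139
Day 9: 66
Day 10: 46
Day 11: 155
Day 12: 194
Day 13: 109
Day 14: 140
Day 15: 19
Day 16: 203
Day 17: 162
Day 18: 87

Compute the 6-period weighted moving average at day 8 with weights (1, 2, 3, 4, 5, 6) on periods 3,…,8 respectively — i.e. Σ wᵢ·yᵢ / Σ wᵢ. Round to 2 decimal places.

Weighted sum: 1·139 + 2·165 + 3·19 + 4·212 + 5·74 + 6·139 = 139 + 330 + 57 + 848 + 370 + 834 = 2578
Weight total: 1 + 2 + 3 + 4 + 5 + 6 = 21
WMA = 2578 / 21 = 122.76

122.76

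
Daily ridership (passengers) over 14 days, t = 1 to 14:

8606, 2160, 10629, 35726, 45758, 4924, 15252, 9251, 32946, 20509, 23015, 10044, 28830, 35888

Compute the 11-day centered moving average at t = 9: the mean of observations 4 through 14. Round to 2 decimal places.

Sum of periods 4–14: 35726 + 45758 + 4924 + 15252 + 9251 + 32946 + 20509 + 23015 + 10044 + 28830 + 35888 = 262143
Divide by 11: 262143 / 11 = 23831.18

23831.18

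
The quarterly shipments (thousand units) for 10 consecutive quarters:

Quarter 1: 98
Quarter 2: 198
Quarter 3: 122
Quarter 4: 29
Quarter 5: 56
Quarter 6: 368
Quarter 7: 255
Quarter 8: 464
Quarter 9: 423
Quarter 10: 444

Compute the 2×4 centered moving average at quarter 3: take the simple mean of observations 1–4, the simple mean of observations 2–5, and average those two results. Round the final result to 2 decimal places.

Sum over 1–4: 98 + 198 + 122 + 29 = 447
Sum over 2–5: 198 + 122 + 29 + 56 = 405
CMA at t=3 = (447 + 405) / (2·4) = 852 / 8 = 106.50

106.50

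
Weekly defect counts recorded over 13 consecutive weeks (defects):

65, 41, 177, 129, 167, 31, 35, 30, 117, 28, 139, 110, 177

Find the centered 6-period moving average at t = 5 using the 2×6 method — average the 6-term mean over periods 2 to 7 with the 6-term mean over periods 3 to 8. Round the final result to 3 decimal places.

95.750

Sum over 2–7: 41 + 177 + 129 + 167 + 31 + 35 = 580
Sum over 3–8: 177 + 129 + 167 + 31 + 35 + 30 = 569
CMA at t=5 = (580 + 569) / (2·6) = 1149 / 12 = 95.750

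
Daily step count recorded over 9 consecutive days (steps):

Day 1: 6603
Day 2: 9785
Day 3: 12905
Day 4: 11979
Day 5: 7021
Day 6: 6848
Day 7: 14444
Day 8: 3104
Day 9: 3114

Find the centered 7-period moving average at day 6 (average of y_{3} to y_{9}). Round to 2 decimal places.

8487.86

Sum of periods 3–9: 12905 + 11979 + 7021 + 6848 + 14444 + 3104 + 3114 = 59415
Divide by 7: 59415 / 7 = 8487.86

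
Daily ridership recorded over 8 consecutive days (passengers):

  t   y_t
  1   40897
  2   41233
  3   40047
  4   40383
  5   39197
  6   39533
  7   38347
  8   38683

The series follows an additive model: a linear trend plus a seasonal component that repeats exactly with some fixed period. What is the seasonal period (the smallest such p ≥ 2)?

2

First differences y_{t+1} − y_t: 336, -1186, 336, -1186, 336, -1186, …
The difference pattern repeats every 2 terms and not for any smaller step, so p = 2.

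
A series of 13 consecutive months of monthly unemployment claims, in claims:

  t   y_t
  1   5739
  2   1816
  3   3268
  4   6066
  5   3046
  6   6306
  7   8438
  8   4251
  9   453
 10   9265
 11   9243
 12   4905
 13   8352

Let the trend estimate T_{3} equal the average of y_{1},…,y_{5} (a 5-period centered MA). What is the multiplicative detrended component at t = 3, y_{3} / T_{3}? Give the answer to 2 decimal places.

Trend T_3 = (5739 + 1816 + 3268 + 6066 + 3046) / 5 = 19935/5 = 3987.0000
Ratio to trend: 3268 / 3987.0000 = 0.82

0.82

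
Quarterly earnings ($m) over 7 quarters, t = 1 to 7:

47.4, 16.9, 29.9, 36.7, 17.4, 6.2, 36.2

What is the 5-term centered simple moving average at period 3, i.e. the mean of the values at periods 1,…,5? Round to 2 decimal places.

Sum of periods 1–5: 47.4 + 16.9 + 29.9 + 36.7 + 17.4 = 148.3
Divide by 5: 148.3 / 5 = 29.66

29.66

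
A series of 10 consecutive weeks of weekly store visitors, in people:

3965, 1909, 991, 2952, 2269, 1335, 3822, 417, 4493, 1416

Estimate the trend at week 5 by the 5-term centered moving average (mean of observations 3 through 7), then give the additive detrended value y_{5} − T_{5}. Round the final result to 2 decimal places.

-4.80

Trend T_5 = (991 + 2952 + 2269 + 1335 + 3822) / 5 = 11369/5 = 2273.8000
Detrended value: 2269 − 2273.8000 = -4.80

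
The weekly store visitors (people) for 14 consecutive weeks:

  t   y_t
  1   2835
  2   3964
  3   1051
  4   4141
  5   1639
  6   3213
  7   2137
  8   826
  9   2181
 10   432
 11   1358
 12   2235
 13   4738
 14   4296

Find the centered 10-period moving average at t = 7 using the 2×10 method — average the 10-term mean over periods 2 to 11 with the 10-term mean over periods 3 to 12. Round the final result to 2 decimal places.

2007.75

Sum over 2–11: 3964 + 1051 + 4141 + 1639 + 3213 + 2137 + 826 + 2181 + 432 + 1358 = 20942
Sum over 3–12: 1051 + 4141 + 1639 + 3213 + 2137 + 826 + 2181 + 432 + 1358 + 2235 = 19213
CMA at t=7 = (20942 + 19213) / (2·10) = 40155 / 20 = 2007.75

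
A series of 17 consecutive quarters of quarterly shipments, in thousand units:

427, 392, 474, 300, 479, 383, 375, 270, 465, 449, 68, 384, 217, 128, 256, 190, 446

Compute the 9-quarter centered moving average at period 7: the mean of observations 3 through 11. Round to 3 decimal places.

362.556

Sum of periods 3–11: 474 + 300 + 479 + 383 + 375 + 270 + 465 + 449 + 68 = 3263
Divide by 9: 3263 / 9 = 362.556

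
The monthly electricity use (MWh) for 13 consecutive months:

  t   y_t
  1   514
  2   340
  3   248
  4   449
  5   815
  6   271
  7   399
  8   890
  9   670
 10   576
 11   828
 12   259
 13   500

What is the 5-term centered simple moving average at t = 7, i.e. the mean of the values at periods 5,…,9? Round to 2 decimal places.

Sum of periods 5–9: 815 + 271 + 399 + 890 + 670 = 3045
Divide by 5: 3045 / 5 = 609.00

609.00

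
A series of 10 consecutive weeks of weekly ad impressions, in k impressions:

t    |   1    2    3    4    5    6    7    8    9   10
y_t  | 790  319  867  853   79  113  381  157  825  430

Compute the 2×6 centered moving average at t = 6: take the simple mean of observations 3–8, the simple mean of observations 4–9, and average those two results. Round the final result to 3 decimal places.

Sum over 3–8: 867 + 853 + 79 + 113 + 381 + 157 = 2450
Sum over 4–9: 853 + 79 + 113 + 381 + 157 + 825 = 2408
CMA at t=6 = (2450 + 2408) / (2·6) = 4858 / 12 = 404.833

404.833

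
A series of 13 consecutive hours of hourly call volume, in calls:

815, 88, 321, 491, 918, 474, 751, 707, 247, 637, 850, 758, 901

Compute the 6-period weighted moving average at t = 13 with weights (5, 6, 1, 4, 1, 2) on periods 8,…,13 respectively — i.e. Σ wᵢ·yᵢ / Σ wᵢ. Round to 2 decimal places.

611.26

Weighted sum: 5·707 + 6·247 + 1·637 + 4·850 + 1·758 + 2·901 = 3535 + 1482 + 637 + 3400 + 758 + 1802 = 11614
Weight total: 5 + 6 + 1 + 4 + 1 + 2 = 19
WMA = 11614 / 19 = 611.26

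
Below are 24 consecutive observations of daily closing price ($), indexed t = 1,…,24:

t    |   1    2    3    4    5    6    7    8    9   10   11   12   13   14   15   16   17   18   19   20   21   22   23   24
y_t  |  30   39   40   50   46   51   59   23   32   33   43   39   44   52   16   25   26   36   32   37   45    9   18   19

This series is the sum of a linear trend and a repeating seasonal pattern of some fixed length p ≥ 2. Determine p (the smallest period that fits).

7

First differences y_{t+1} − y_t: 9, 1, 10, -4, 5, 8, -36, 9, 1, 10, -4, 5, 8, -36, 9, 1, …
The difference pattern repeats every 7 terms and not for any smaller step, so p = 7.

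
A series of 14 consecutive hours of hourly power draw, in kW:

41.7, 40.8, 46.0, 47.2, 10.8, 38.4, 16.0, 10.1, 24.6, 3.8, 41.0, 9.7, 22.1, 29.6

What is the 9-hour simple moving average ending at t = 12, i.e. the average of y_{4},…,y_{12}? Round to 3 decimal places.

Sum of periods 4–12: 47.2 + 10.8 + 38.4 + 16.0 + 10.1 + 24.6 + 3.8 + 41.0 + 9.7 = 201.6
Divide by 9: 201.6 / 9 = 22.400

22.400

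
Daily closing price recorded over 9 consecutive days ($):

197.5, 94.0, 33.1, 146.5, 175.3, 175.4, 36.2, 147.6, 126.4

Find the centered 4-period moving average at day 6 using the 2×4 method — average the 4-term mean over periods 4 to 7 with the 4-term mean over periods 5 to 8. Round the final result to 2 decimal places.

Sum over 4–7: 146.5 + 175.3 + 175.4 + 36.2 = 533.4
Sum over 5–8: 175.3 + 175.4 + 36.2 + 147.6 = 534.5
CMA at t=6 = (533.4 + 534.5) / (2·4) = 1067.9 / 8 = 133.49

133.49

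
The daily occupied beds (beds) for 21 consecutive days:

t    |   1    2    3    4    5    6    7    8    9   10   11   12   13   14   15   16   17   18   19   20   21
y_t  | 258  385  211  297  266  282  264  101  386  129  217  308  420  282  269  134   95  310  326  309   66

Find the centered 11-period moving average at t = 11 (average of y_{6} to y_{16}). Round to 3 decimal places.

Sum of periods 6–16: 282 + 264 + 101 + 386 + 129 + 217 + 308 + 420 + 282 + 269 + 134 = 2792
Divide by 11: 2792 / 11 = 253.818

253.818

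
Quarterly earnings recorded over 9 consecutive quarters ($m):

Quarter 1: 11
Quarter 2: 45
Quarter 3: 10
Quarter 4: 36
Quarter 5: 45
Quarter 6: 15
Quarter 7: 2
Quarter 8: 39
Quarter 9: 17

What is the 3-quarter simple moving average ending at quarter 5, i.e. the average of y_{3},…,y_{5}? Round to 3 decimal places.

Sum of periods 3–5: 10 + 36 + 45 = 91
Divide by 3: 91 / 3 = 30.333

30.333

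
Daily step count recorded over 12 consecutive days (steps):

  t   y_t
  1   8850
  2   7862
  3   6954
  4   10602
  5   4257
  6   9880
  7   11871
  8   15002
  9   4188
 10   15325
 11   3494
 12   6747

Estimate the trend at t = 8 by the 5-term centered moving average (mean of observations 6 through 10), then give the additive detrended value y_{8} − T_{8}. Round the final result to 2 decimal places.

Trend T_8 = (9880 + 11871 + 15002 + 4188 + 15325) / 5 = 56266/5 = 11253.2000
Detrended value: 15002 − 11253.2000 = 3748.80

3748.80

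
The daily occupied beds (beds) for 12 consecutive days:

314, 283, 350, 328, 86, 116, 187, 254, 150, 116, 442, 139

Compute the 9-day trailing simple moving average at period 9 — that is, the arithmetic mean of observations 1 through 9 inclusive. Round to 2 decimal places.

229.78

Sum of periods 1–9: 314 + 283 + 350 + 328 + 86 + 116 + 187 + 254 + 150 = 2068
Divide by 9: 2068 / 9 = 229.78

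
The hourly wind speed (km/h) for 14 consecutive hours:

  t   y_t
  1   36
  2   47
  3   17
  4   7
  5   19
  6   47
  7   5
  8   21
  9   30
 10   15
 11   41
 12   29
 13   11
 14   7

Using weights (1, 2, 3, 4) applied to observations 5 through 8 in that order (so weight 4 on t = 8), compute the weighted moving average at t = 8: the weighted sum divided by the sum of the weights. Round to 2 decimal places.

21.20

Weighted sum: 1·19 + 2·47 + 3·5 + 4·21 = 19 + 94 + 15 + 84 = 212
Weight total: 1 + 2 + 3 + 4 = 10
WMA = 212 / 10 = 21.20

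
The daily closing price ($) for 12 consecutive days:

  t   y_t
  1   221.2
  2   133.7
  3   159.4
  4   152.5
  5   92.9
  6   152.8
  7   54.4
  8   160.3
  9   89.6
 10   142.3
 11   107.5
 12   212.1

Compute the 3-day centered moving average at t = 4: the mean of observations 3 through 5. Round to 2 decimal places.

Sum of periods 3–5: 159.4 + 152.5 + 92.9 = 404.8
Divide by 3: 404.8 / 3 = 134.93

134.93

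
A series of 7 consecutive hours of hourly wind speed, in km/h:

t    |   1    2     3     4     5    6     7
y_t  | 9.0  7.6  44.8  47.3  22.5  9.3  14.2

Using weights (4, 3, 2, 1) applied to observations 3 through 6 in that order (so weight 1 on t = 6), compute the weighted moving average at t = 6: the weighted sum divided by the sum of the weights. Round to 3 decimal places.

Weighted sum: 4·44.8 + 3·47.3 + 2·22.5 + 1·9.3 = 179.2 + 141.9 + 45.0 + 9.3 = 375.4
Weight total: 4 + 3 + 2 + 1 = 10
WMA = 375.4 / 10 = 37.540

37.540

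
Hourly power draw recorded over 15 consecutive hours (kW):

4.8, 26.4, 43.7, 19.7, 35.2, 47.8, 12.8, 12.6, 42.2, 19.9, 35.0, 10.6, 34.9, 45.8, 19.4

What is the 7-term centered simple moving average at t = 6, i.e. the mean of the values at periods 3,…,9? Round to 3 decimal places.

Sum of periods 3–9: 43.7 + 19.7 + 35.2 + 47.8 + 12.8 + 12.6 + 42.2 = 214.0
Divide by 7: 214.0 / 7 = 30.571

30.571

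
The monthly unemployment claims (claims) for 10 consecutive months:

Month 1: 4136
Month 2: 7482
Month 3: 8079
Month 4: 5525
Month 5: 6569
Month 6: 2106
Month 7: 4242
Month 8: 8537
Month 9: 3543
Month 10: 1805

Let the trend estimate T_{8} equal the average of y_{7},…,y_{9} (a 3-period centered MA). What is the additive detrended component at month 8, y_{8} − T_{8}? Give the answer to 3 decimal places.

3096.333

Trend T_8 = (4242 + 8537 + 3543) / 3 = 16322/3 = 5440.66667
Detrended value: 8537 − 5440.66667 = 3096.333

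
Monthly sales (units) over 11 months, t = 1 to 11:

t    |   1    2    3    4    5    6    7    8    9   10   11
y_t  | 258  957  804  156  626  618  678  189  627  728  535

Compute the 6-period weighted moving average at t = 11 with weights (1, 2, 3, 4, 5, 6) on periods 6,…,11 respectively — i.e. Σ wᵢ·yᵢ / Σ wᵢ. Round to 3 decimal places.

566.619

Weighted sum: 1·618 + 2·678 + 3·189 + 4·627 + 5·728 + 6·535 = 618 + 1356 + 567 + 2508 + 3640 + 3210 = 11899
Weight total: 1 + 2 + 3 + 4 + 5 + 6 = 21
WMA = 11899 / 21 = 566.619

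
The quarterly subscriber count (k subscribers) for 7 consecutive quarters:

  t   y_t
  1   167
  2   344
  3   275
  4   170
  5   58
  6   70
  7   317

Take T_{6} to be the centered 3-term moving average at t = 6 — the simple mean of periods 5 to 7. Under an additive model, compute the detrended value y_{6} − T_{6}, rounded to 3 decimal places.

-78.333

Trend T_6 = (58 + 70 + 317) / 3 = 445/3 = 148.33333
Detrended value: 70 − 148.33333 = -78.333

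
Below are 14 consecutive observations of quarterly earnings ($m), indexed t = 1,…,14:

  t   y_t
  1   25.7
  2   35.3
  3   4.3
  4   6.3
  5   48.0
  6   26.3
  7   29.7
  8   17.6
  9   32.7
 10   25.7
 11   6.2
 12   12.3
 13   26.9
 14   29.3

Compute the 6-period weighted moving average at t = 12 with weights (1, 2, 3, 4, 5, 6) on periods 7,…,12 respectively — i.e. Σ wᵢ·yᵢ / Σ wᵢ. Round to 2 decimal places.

Weighted sum: 1·29.7 + 2·17.6 + 3·32.7 + 4·25.7 + 5·6.2 + 6·12.3 = 29.7 + 35.2 + 98.1 + 102.8 + 31.0 + 73.8 = 370.6
Weight total: 1 + 2 + 3 + 4 + 5 + 6 = 21
WMA = 370.6 / 21 = 17.65

17.65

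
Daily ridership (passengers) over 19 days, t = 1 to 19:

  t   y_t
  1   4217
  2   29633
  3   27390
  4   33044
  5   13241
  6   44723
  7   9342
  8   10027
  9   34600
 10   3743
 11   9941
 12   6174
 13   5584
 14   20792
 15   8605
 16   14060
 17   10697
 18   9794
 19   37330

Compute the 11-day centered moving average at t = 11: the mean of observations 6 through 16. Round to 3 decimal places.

Sum of periods 6–16: 44723 + 9342 + 10027 + 34600 + 3743 + 9941 + 6174 + 5584 + 20792 + 8605 + 14060 = 167591
Divide by 11: 167591 / 11 = 15235.545

15235.545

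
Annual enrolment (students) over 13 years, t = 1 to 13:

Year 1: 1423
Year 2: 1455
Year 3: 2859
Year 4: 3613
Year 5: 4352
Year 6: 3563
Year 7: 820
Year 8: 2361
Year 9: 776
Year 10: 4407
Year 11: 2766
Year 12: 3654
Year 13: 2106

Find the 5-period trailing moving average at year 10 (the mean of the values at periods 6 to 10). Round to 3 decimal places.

2385.400

Sum of periods 6–10: 3563 + 820 + 2361 + 776 + 4407 = 11927
Divide by 5: 11927 / 5 = 2385.400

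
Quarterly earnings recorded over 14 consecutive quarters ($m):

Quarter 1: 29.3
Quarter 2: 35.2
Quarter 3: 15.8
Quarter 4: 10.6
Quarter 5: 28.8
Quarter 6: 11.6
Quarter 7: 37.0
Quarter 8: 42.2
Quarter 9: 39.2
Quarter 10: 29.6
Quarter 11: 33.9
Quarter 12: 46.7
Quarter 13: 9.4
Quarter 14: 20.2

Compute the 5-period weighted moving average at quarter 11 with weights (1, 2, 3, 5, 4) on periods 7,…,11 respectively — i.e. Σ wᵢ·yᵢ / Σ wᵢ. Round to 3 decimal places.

34.840

Weighted sum: 1·37.0 + 2·42.2 + 3·39.2 + 5·29.6 + 4·33.9 = 37.0 + 84.4 + 117.6 + 148.0 + 135.6 = 522.6
Weight total: 1 + 2 + 3 + 5 + 4 = 15
WMA = 522.6 / 15 = 34.840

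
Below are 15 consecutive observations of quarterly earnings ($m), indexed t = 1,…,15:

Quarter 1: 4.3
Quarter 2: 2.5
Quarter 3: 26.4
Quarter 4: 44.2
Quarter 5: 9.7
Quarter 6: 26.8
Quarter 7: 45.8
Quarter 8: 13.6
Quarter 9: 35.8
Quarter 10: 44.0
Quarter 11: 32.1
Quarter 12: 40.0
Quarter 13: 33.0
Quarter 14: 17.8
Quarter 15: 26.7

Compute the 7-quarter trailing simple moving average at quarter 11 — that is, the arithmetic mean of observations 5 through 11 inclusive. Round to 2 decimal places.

29.69

Sum of periods 5–11: 9.7 + 26.8 + 45.8 + 13.6 + 35.8 + 44.0 + 32.1 = 207.8
Divide by 7: 207.8 / 7 = 29.69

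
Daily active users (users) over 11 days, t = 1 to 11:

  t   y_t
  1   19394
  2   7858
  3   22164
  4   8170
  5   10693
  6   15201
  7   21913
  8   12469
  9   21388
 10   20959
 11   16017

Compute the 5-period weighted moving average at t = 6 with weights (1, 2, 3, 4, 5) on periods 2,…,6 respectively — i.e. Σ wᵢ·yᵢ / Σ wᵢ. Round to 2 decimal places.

13031.53

Weighted sum: 1·7858 + 2·22164 + 3·8170 + 4·10693 + 5·15201 = 7858 + 44328 + 24510 + 42772 + 76005 = 195473
Weight total: 1 + 2 + 3 + 4 + 5 = 15
WMA = 195473 / 15 = 13031.53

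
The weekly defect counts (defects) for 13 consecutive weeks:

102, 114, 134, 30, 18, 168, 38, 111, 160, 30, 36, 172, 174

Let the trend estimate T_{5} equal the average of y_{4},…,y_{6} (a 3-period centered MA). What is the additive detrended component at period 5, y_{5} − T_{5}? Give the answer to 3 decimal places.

Trend T_5 = (30 + 18 + 168) / 3 = 216/3 = 72.00000
Detrended value: 18 − 72.00000 = -54.000

-54.000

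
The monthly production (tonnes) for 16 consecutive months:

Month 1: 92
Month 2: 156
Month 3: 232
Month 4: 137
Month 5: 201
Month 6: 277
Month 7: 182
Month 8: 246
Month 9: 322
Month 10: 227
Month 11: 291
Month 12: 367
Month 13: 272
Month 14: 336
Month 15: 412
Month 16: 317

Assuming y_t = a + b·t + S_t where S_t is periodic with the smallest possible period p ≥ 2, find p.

3

First differences y_{t+1} − y_t: 64, 76, -95, 64, 76, -95, 64, 76, …
The difference pattern repeats every 3 terms and not for any smaller step, so p = 3.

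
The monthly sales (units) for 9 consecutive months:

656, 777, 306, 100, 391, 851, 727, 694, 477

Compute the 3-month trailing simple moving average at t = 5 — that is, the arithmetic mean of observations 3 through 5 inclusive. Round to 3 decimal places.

265.667

Sum of periods 3–5: 306 + 100 + 391 = 797
Divide by 3: 797 / 3 = 265.667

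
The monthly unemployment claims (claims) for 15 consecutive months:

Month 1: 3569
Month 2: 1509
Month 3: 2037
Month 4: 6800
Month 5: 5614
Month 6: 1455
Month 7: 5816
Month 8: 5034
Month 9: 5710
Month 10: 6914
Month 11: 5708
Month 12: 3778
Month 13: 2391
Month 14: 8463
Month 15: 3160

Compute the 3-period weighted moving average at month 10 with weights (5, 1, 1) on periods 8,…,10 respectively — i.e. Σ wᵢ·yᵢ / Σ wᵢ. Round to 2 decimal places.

Weighted sum: 5·5034 + 1·5710 + 1·6914 = 25170 + 5710 + 6914 = 37794
Weight total: 5 + 1 + 1 = 7
WMA = 37794 / 7 = 5399.14

5399.14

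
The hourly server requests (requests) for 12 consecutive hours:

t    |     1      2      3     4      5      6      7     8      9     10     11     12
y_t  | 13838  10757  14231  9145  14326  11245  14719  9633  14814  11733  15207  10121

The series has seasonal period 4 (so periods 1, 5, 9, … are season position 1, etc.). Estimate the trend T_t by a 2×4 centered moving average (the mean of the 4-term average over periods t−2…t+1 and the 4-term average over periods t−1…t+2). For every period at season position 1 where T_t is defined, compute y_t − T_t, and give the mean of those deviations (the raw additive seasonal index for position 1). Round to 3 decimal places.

2028.250

Season position 1 occurs at t = 5, 9 (where T_t is defined).
t=5: T_5 = 12297.75000; y_5 − T_5 = 14326 − 12297.75000 = 2028.25000
t=9: T_9 = 12785.75000; y_9 − T_9 = 14814 − 12785.75000 = 2028.25000
Mean deviation: (2028.25000 + 2028.25000) / 2 = 2028.250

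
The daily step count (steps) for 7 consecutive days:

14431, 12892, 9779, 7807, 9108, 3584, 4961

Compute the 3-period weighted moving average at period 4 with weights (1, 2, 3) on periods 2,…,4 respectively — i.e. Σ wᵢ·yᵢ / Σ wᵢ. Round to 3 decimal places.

9311.833

Weighted sum: 1·12892 + 2·9779 + 3·7807 = 12892 + 19558 + 23421 = 55871
Weight total: 1 + 2 + 3 = 6
WMA = 55871 / 6 = 9311.833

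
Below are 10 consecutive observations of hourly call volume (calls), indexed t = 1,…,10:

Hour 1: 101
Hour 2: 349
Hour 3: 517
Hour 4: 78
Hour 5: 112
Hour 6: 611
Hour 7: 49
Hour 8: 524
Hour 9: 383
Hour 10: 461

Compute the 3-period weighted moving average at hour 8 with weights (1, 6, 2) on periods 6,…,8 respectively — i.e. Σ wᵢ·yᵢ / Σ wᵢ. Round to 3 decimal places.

217.000

Weighted sum: 1·611 + 6·49 + 2·524 = 611 + 294 + 1048 = 1953
Weight total: 1 + 6 + 2 = 9
WMA = 1953 / 9 = 217.000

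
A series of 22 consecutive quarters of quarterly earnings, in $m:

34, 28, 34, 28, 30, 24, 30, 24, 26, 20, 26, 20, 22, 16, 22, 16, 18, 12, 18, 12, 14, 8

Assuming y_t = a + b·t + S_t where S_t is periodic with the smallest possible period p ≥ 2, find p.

4

First differences y_{t+1} − y_t: -6, 6, -6, 2, -6, 6, -6, 2, -6, 6, …
The difference pattern repeats every 4 terms and not for any smaller step, so p = 4.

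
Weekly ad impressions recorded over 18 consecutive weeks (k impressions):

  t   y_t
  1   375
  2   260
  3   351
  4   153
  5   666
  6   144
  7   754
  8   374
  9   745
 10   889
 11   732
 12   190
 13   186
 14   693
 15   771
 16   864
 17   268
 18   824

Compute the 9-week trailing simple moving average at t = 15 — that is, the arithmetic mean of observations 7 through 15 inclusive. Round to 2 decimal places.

Sum of periods 7–15: 754 + 374 + 745 + 889 + 732 + 190 + 186 + 693 + 771 = 5334
Divide by 9: 5334 / 9 = 592.67

592.67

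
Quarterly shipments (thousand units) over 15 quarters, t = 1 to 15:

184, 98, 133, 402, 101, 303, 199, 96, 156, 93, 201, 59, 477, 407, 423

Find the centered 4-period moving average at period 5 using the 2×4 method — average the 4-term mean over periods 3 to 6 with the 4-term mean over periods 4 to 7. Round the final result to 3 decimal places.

Sum over 3–6: 133 + 402 + 101 + 303 = 939
Sum over 4–7: 402 + 101 + 303 + 199 = 1005
CMA at t=5 = (939 + 1005) / (2·4) = 1944 / 8 = 243.000

243.000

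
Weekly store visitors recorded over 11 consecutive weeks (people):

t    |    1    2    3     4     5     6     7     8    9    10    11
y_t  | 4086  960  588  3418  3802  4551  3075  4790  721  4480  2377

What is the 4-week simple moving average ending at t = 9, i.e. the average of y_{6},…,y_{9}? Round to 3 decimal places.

Sum of periods 6–9: 4551 + 3075 + 4790 + 721 = 13137
Divide by 4: 13137 / 4 = 3284.250

3284.250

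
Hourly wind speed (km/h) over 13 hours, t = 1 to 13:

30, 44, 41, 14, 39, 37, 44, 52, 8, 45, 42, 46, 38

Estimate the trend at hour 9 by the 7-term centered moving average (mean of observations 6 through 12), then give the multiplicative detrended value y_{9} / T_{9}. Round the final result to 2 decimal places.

Trend T_9 = (37 + 44 + 52 + 8 + 45 + 42 + 46) / 7 = 274/7 = 39.1429
Ratio to trend: 8 / 39.1429 = 0.20

0.20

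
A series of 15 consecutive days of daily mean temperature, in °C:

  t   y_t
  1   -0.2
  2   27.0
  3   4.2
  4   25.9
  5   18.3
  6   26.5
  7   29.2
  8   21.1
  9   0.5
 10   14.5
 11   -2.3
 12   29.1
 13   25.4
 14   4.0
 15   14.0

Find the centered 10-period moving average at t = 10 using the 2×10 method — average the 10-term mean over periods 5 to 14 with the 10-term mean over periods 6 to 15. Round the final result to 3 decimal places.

Sum over 5–14: 18.3 + 26.5 + 29.2 + 21.1 + 0.5 + 14.5 + (-2.3) + 29.1 + 25.4 + 4.0 = 166.3
Sum over 6–15: 26.5 + 29.2 + 21.1 + 0.5 + 14.5 + (-2.3) + 29.1 + 25.4 + 4.0 + 14.0 = 162.0
CMA at t=10 = (166.3 + 162.0) / (2·10) = 328.3 / 20 = 16.415

16.415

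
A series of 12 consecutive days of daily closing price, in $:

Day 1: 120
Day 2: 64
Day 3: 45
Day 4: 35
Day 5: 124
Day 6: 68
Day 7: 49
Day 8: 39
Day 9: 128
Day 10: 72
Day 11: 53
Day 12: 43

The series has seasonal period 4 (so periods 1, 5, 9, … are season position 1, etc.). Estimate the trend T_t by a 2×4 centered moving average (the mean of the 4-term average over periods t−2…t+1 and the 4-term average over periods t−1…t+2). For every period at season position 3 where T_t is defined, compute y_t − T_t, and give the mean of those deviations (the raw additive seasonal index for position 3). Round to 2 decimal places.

-21.50

Season position 3 occurs at t = 3, 7 (where T_t is defined).
t=3: T_3 = 66.5000; y_3 − T_3 = 45 − 66.5000 = -21.5000
t=7: T_7 = 70.5000; y_7 − T_7 = 49 − 70.5000 = -21.5000
Mean deviation: (-21.5000 + -21.5000) / 2 = -21.50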